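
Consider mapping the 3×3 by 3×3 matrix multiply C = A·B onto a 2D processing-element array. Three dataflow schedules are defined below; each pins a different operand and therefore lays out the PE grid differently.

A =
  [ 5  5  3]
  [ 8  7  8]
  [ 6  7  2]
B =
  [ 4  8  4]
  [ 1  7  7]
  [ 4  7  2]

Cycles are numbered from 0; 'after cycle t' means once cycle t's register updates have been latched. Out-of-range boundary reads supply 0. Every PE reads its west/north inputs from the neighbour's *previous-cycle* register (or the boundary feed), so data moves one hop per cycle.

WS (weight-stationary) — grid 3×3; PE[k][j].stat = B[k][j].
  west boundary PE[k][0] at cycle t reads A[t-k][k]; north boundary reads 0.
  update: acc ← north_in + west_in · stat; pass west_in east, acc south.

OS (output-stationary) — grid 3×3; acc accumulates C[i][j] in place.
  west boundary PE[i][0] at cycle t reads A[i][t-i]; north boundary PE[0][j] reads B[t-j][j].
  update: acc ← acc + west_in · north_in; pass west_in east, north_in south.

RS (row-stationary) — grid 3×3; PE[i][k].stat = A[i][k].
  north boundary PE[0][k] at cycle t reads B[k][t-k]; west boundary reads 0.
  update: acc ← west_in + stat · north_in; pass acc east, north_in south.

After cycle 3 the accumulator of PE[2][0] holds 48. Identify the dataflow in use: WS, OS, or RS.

dataflow = RS

WS (3×3 grid), PE[2][0]:
  t=0 PE[2][0]: acc=0 h=0 v=0
  t=1 PE[2][0]: acc=0 h=0 v=0
  t=2 PE[2][0]: acc=37 h=3 v=37
  t=3 PE[2][0]: acc=71 h=8 v=71
OS (3×3 grid), PE[2][0]:
  t=0 PE[2][0]: acc=0 h=0 v=0
  t=1 PE[2][0]: acc=0 h=0 v=0
  t=2 PE[2][0]: acc=24 h=6 v=4
  t=3 PE[2][0]: acc=31 h=7 v=1
RS (3×3 grid), PE[2][0]:
  t=0 PE[2][0]: acc=0 h=0 v=0
  t=1 PE[2][0]: acc=0 h=0 v=0
  t=2 PE[2][0]: acc=24 h=24 v=4
  t=3 PE[2][0]: acc=48 h=48 v=8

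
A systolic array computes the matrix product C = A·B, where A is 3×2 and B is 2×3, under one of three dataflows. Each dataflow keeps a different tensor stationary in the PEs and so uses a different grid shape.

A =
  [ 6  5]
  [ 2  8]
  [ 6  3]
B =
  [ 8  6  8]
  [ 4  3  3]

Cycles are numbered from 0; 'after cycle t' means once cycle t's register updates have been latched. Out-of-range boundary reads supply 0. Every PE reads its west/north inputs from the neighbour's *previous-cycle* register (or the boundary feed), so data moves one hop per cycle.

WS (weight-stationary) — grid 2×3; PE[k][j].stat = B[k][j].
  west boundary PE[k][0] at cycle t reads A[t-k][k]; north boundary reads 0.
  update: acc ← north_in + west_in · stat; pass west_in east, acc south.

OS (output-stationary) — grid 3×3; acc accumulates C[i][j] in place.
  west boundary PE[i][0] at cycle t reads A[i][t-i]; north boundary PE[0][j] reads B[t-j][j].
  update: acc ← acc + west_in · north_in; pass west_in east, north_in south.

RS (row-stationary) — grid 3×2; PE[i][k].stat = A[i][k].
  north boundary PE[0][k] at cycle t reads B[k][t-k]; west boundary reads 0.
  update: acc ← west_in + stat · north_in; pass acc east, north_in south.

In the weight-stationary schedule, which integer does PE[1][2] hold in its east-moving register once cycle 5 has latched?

register = 3

WS on a 2×3 grid — tracing PE[1][2] and its feeders:
  [0] (0,2) acc=0 (h:0 v:0)
  [0] (1,1) acc=0 (h:0 v:0)
  [0] (1,2) acc=0 (h:0 v:0)
  [1] (0,2) acc=0 (h:0 v:0)
  [1] (1,1) acc=0 (h:0 v:0)
  [1] (1,2) acc=0 (h:0 v:0)
  [2] (0,2) acc=48 (h:6 v:48)
  [2] (1,1) acc=51 (h:5 v:51)
  [2] (1,2) acc=0 (h:0 v:0)
  [3] (0,2) acc=16 (h:2 v:16)
  [3] (1,1) acc=36 (h:8 v:36)
  [3] (1,2) acc=63 (h:5 v:63)
  [4] (0,2) acc=48 (h:6 v:48)
  [4] (1,1) acc=45 (h:3 v:45)
  [4] (1,2) acc=40 (h:8 v:40)
  [5] (0,2) acc=0 (h:0 v:0)
  [5] (1,1) acc=0 (h:0 v:0)
  [5] (1,2) acc=57 (h:3 v:57)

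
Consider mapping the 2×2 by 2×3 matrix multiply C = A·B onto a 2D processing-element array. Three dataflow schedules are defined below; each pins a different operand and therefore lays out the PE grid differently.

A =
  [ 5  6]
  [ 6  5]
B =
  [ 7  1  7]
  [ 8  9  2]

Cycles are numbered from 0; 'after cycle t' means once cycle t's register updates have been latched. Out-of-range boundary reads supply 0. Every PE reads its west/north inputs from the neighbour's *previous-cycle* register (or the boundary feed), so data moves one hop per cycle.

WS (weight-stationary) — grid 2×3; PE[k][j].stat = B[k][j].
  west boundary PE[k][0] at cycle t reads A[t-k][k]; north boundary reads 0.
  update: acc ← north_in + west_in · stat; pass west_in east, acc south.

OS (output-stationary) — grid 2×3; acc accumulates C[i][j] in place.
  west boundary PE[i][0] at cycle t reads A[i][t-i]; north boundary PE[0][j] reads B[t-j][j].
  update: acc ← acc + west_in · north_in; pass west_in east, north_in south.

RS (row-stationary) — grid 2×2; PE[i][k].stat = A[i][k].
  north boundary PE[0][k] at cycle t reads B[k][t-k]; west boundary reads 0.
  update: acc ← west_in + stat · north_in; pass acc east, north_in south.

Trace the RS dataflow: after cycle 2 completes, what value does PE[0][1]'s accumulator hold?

Tracing RS — 2×2 array, target PE[0][1]:
  c0 r0c0: 35 / 35 / 7
  c0 r0c1: 0 / 0 / 0
  c1 r0c0: 5 / 5 / 1
  c1 r0c1: 83 / 83 / 8
  c2 r0c0: 35 / 35 / 7
  c2 r0c1: 59 / 59 / 9

PE[0][1].acc = 59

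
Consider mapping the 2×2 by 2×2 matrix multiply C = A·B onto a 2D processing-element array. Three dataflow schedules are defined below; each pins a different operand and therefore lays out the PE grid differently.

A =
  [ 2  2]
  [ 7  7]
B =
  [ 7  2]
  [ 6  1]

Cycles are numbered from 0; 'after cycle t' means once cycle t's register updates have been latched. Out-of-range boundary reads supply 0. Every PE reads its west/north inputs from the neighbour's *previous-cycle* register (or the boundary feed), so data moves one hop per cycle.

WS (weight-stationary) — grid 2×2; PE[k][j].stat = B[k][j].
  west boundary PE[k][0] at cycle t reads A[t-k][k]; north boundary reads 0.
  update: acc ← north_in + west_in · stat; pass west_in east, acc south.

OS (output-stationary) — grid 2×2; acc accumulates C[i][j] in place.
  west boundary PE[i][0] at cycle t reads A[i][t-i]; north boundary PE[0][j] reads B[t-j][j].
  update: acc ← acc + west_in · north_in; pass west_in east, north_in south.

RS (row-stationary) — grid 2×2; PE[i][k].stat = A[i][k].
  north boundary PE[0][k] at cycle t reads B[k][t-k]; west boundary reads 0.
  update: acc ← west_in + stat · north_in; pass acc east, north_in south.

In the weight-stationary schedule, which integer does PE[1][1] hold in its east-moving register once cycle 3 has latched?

WS 2×2: PE[1][1] cycle-by-cycle (with neighbour feeds):
  step 0 · PE0,1: acc=0; fwd→0 fwd↓0
  step 0 · PE1,0: acc=0; fwd→0 fwd↓0
  step 0 · PE1,1: acc=0; fwd→0 fwd↓0
  step 1 · PE0,1: acc=4; fwd→2 fwd↓4
  step 1 · PE1,0: acc=26; fwd→2 fwd↓26
  step 1 · PE1,1: acc=0; fwd→0 fwd↓0
  step 2 · PE0,1: acc=14; fwd→7 fwd↓14
  step 2 · PE1,0: acc=91; fwd→7 fwd↓91
  step 2 · PE1,1: acc=6; fwd→2 fwd↓6
  step 3 · PE0,1: acc=0; fwd→0 fwd↓0
  step 3 · PE1,0: acc=0; fwd→0 fwd↓0
  step 3 · PE1,1: acc=21; fwd→7 fwd↓21

register = 7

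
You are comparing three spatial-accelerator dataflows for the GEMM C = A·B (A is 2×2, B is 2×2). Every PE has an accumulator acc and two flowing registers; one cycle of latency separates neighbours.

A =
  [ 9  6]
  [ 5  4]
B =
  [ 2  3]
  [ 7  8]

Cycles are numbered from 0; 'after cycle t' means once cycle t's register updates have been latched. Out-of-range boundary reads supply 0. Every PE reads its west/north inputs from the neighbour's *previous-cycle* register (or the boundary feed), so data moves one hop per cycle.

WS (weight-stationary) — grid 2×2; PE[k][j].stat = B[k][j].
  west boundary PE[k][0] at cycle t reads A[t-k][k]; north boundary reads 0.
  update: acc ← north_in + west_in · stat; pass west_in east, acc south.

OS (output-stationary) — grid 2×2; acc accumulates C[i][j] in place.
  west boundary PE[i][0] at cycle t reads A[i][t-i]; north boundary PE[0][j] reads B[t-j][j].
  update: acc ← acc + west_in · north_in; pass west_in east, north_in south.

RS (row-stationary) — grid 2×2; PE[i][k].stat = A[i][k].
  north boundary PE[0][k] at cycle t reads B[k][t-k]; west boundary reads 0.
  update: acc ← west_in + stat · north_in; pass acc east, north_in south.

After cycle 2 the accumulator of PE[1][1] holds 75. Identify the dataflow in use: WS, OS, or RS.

dataflow = WS

Under WS (2×2), PE[1][1]:
  t=0 PE[1][1]: acc=0 h=0 v=0
  t=1 PE[1][1]: acc=0 h=0 v=0
  t=2 PE[1][1]: acc=75 h=6 v=75
Under OS (2×2), PE[1][1]:
  t=0 PE[1][1]: acc=0 h=0 v=0
  t=1 PE[1][1]: acc=0 h=0 v=0
  t=2 PE[1][1]: acc=15 h=5 v=3
Under RS (2×2), PE[1][1]:
  t=0 PE[1][1]: acc=0 h=0 v=0
  t=1 PE[1][1]: acc=0 h=0 v=0
  t=2 PE[1][1]: acc=38 h=38 v=7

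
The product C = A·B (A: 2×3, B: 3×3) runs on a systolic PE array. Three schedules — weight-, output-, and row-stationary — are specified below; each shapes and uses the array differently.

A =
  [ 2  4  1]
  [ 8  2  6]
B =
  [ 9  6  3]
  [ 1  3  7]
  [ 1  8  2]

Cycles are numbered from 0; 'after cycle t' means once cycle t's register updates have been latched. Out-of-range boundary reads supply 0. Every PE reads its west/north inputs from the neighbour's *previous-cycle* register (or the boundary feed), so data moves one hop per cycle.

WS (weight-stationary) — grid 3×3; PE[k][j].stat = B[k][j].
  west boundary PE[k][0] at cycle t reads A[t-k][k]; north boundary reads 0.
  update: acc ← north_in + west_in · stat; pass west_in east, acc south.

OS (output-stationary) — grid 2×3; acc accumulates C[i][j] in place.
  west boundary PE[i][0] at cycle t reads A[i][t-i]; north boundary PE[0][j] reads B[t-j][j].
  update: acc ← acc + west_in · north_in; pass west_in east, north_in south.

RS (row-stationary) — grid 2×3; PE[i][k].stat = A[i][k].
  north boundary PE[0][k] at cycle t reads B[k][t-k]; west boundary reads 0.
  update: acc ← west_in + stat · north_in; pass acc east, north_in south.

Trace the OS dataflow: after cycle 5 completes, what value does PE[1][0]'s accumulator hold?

OS on a 2×3 grid — tracing PE[1][0] and its feeders:
  after 0 — PE[0][0] acc=18, pass-E 2, pass-S 9
  after 0 — PE[1][0] acc=0, pass-E 0, pass-S 0
  after 1 — PE[0][0] acc=22, pass-E 4, pass-S 1
  after 1 — PE[1][0] acc=72, pass-E 8, pass-S 9
  after 2 — PE[0][0] acc=23, pass-E 1, pass-S 1
  after 2 — PE[1][0] acc=74, pass-E 2, pass-S 1
  after 3 — PE[0][0] acc=23, pass-E 0, pass-S 0
  after 3 — PE[1][0] acc=80, pass-E 6, pass-S 1
  after 4 — PE[0][0] acc=23, pass-E 0, pass-S 0
  after 4 — PE[1][0] acc=80, pass-E 0, pass-S 0
  after 5 — PE[0][0] acc=23, pass-E 0, pass-S 0
  after 5 — PE[1][0] acc=80, pass-E 0, pass-S 0

PE[1][0].acc = 80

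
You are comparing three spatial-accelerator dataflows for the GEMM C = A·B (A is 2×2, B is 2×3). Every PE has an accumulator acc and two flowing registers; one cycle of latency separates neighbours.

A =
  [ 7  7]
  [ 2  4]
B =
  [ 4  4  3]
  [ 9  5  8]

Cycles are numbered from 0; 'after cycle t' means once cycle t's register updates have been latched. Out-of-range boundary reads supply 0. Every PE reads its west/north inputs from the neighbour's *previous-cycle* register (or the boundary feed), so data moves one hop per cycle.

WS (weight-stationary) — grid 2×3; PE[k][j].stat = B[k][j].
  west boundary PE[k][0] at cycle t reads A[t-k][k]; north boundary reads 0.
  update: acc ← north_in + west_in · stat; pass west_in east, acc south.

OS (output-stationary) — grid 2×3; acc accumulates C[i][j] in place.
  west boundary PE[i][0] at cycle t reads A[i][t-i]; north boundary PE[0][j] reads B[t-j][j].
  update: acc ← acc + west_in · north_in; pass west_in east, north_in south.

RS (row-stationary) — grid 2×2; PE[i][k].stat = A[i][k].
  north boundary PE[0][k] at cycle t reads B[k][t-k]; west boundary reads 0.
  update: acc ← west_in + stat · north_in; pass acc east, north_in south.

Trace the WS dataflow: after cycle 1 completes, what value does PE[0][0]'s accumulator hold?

Tracing WS — 2×3 array, target PE[0][0]:
  after 0 — PE[0][0] acc=28, pass-E 7, pass-S 28
  after 1 — PE[0][0] acc=8, pass-E 2, pass-S 8

PE[0][0].acc = 8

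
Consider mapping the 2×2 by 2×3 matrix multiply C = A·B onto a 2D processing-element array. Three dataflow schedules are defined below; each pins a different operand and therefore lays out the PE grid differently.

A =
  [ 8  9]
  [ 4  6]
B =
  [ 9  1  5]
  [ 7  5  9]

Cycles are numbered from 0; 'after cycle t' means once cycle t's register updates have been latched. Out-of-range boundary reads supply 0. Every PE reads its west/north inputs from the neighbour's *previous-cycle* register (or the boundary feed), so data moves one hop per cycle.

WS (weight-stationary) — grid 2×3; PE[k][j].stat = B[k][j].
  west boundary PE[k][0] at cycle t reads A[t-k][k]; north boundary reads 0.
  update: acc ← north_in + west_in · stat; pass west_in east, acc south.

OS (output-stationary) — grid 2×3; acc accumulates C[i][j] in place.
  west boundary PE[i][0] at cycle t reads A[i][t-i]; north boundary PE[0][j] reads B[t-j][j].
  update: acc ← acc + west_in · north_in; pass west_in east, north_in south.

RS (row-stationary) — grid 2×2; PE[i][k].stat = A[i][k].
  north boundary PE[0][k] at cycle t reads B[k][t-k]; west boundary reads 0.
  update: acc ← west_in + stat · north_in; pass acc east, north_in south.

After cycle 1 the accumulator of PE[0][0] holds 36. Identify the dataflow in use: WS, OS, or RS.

WS (2×3 grid), PE[0][0]:
  cycle 0: PE[0][0] → acc 72, east 8, south 72
  cycle 1: PE[0][0] → acc 36, east 4, south 36
OS (2×3 grid), PE[0][0]:
  cycle 0: PE[0][0] → acc 72, east 8, south 9
  cycle 1: PE[0][0] → acc 135, east 9, south 7
RS (2×2 grid), PE[0][0]:
  cycle 0: PE[0][0] → acc 72, east 72, south 9
  cycle 1: PE[0][0] → acc 8, east 8, south 1

dataflow = WS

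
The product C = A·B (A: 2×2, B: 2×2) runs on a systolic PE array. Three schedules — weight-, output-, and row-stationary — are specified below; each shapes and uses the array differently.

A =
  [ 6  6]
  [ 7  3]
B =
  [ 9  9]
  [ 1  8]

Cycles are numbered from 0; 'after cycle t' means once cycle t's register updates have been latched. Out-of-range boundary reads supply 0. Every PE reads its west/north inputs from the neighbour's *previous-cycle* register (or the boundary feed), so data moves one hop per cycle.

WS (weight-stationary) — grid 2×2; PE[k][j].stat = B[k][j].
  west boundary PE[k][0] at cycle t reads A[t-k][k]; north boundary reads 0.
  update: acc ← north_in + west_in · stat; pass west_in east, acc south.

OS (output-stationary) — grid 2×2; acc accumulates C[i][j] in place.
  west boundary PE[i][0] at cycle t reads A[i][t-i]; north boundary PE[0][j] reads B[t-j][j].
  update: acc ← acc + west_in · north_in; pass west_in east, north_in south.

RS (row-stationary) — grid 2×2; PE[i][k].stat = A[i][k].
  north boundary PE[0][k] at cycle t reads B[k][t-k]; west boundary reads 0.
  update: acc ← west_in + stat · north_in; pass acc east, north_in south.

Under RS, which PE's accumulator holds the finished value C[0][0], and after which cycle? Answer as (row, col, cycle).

(row, col, cycle) = (0, 1, 1)

Under RS, C[0][0] lands at PE[0][1]:
  @0  [0,1]  acc 0  |  →0  ↓0
  @1  [0,1]  acc 60  |  →60  ↓1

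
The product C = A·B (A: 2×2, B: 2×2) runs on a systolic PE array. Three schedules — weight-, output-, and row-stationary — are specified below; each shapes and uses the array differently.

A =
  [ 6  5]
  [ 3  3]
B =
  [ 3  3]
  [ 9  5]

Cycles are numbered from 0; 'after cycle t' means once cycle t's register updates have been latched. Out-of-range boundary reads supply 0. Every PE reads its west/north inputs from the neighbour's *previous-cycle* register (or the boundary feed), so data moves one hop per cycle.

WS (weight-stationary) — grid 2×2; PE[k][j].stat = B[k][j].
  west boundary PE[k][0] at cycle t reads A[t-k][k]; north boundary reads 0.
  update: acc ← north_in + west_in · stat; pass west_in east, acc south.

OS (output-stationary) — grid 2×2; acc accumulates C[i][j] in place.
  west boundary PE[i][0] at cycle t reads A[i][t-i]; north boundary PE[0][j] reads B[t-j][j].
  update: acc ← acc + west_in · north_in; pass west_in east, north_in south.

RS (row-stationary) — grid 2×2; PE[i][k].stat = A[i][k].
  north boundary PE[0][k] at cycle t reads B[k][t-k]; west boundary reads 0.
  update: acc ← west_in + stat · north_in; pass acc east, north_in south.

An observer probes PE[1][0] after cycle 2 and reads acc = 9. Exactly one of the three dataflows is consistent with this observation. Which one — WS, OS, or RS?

dataflow = RS

WS [2×2] PE[1][0] across cycles:
  cycle 0: PE[1][0] → acc 0, east 0, south 0
  cycle 1: PE[1][0] → acc 63, east 5, south 63
  cycle 2: PE[1][0] → acc 36, east 3, south 36
OS [2×2] PE[1][0] across cycles:
  cycle 0: PE[1][0] → acc 0, east 0, south 0
  cycle 1: PE[1][0] → acc 9, east 3, south 3
  cycle 2: PE[1][0] → acc 36, east 3, south 9
RS [2×2] PE[1][0] across cycles:
  cycle 0: PE[1][0] → acc 0, east 0, south 0
  cycle 1: PE[1][0] → acc 9, east 9, south 3
  cycle 2: PE[1][0] → acc 9, east 9, south 3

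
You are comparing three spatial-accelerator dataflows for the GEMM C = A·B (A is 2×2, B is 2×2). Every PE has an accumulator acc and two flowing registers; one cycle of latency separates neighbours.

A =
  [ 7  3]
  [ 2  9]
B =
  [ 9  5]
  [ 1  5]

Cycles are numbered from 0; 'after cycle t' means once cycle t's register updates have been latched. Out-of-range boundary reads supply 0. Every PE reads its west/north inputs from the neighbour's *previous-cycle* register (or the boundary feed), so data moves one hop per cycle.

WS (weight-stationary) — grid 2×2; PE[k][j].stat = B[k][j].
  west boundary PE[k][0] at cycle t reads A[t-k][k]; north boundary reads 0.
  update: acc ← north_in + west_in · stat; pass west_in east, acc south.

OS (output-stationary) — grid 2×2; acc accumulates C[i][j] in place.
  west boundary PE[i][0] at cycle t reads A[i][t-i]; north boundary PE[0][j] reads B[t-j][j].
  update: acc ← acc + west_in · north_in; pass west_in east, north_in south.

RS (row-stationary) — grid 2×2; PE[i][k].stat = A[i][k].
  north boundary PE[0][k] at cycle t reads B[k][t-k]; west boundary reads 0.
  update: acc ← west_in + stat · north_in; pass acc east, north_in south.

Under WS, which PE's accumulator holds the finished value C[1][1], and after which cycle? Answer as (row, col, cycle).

WS — PE[1][1] is where C[1][1] collects:
  @0  [1,1]  acc 0  |  →0  ↓0
  @1  [1,1]  acc 0  |  →0  ↓0
  @2  [1,1]  acc 50  |  →3  ↓50
  @3  [1,1]  acc 55  |  →9  ↓55

(row, col, cycle) = (1, 1, 3)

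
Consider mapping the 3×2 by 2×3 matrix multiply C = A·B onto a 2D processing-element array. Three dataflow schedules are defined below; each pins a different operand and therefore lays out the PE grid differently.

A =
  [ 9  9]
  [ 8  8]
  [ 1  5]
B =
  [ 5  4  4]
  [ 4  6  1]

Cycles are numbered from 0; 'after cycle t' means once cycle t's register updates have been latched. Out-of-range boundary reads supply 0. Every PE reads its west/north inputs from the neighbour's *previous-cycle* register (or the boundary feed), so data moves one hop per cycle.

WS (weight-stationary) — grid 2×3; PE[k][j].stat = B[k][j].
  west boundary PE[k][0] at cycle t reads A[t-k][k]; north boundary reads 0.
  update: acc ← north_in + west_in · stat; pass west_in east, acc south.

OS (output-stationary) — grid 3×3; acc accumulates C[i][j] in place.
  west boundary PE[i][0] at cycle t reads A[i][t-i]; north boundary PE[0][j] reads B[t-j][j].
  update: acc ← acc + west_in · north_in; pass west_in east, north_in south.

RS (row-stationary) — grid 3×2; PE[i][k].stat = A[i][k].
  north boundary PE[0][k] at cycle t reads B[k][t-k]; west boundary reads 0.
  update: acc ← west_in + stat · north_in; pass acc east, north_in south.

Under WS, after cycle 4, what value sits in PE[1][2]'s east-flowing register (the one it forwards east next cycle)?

register = 8

WS 2×3: PE[1][2] cycle-by-cycle (with neighbour feeds):
  cycle 0: PE[0][2] → acc 0, east 0, south 0
  cycle 0: PE[1][1] → acc 0, east 0, south 0
  cycle 0: PE[1][2] → acc 0, east 0, south 0
  cycle 1: PE[0][2] → acc 0, east 0, south 0
  cycle 1: PE[1][1] → acc 0, east 0, south 0
  cycle 1: PE[1][2] → acc 0, east 0, south 0
  cycle 2: PE[0][2] → acc 36, east 9, south 36
  cycle 2: PE[1][1] → acc 90, east 9, south 90
  cycle 2: PE[1][2] → acc 0, east 0, south 0
  cycle 3: PE[0][2] → acc 32, east 8, south 32
  cycle 3: PE[1][1] → acc 80, east 8, south 80
  cycle 3: PE[1][2] → acc 45, east 9, south 45
  cycle 4: PE[0][2] → acc 4, east 1, south 4
  cycle 4: PE[1][1] → acc 34, east 5, south 34
  cycle 4: PE[1][2] → acc 40, east 8, south 40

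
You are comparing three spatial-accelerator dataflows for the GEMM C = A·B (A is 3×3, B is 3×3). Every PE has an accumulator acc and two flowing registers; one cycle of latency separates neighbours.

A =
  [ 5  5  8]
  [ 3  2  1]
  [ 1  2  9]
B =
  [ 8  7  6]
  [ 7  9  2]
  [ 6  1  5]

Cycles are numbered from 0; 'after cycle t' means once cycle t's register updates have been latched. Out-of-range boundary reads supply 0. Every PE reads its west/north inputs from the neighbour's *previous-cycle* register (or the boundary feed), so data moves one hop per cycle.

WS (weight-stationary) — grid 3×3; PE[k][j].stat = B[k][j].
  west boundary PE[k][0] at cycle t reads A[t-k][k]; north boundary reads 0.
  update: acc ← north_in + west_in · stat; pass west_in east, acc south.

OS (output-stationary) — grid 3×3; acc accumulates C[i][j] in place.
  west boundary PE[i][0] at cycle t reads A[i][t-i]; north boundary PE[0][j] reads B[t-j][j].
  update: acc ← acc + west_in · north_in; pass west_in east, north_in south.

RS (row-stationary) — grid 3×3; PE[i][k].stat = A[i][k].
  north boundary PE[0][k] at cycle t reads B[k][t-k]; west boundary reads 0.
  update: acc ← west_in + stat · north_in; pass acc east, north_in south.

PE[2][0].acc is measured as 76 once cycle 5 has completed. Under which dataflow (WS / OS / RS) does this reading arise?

dataflow = OS

WS [3×3] PE[2][0] across cycles:
  after 0 — PE[2][0] acc=0, pass-E 0, pass-S 0
  after 1 — PE[2][0] acc=0, pass-E 0, pass-S 0
  after 2 — PE[2][0] acc=123, pass-E 8, pass-S 123
  after 3 — PE[2][0] acc=44, pass-E 1, pass-S 44
  after 4 — PE[2][0] acc=76, pass-E 9, pass-S 76
  after 5 — PE[2][0] acc=0, pass-E 0, pass-S 0
OS [3×3] PE[2][0] across cycles:
  after 0 — PE[2][0] acc=0, pass-E 0, pass-S 0
  after 1 — PE[2][0] acc=0, pass-E 0, pass-S 0
  after 2 — PE[2][0] acc=8, pass-E 1, pass-S 8
  after 3 — PE[2][0] acc=22, pass-E 2, pass-S 7
  after 4 — PE[2][0] acc=76, pass-E 9, pass-S 6
  after 5 — PE[2][0] acc=76, pass-E 0, pass-S 0
RS [3×3] PE[2][0] across cycles:
  after 0 — PE[2][0] acc=0, pass-E 0, pass-S 0
  after 1 — PE[2][0] acc=0, pass-E 0, pass-S 0
  after 2 — PE[2][0] acc=8, pass-E 8, pass-S 8
  after 3 — PE[2][0] acc=7, pass-E 7, pass-S 7
  after 4 — PE[2][0] acc=6, pass-E 6, pass-S 6
  after 5 — PE[2][0] acc=0, pass-E 0, pass-S 0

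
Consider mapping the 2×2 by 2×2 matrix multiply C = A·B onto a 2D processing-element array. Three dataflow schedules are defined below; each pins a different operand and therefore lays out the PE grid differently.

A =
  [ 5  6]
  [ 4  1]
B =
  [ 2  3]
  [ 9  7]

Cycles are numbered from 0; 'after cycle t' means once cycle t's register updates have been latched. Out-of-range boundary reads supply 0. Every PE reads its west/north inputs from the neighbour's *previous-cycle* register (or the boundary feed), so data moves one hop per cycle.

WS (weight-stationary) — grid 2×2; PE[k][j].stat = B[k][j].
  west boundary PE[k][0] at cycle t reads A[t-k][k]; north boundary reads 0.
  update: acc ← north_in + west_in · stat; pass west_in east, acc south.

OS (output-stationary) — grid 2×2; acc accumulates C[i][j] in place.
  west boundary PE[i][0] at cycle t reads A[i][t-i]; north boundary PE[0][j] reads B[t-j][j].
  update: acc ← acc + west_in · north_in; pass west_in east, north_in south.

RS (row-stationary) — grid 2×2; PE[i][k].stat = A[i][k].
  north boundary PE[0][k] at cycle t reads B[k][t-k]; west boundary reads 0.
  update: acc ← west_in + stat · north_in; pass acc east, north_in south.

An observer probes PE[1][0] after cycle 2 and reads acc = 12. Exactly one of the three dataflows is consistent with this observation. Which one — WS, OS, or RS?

dataflow = RS

— WS: 2×2; PE[1][0] trace:
  [0] (1,0) acc=0 (h:0 v:0)
  [1] (1,0) acc=64 (h:6 v:64)
  [2] (1,0) acc=17 (h:1 v:17)
— OS: 2×2; PE[1][0] trace:
  [0] (1,0) acc=0 (h:0 v:0)
  [1] (1,0) acc=8 (h:4 v:2)
  [2] (1,0) acc=17 (h:1 v:9)
— RS: 2×2; PE[1][0] trace:
  [0] (1,0) acc=0 (h:0 v:0)
  [1] (1,0) acc=8 (h:8 v:2)
  [2] (1,0) acc=12 (h:12 v:3)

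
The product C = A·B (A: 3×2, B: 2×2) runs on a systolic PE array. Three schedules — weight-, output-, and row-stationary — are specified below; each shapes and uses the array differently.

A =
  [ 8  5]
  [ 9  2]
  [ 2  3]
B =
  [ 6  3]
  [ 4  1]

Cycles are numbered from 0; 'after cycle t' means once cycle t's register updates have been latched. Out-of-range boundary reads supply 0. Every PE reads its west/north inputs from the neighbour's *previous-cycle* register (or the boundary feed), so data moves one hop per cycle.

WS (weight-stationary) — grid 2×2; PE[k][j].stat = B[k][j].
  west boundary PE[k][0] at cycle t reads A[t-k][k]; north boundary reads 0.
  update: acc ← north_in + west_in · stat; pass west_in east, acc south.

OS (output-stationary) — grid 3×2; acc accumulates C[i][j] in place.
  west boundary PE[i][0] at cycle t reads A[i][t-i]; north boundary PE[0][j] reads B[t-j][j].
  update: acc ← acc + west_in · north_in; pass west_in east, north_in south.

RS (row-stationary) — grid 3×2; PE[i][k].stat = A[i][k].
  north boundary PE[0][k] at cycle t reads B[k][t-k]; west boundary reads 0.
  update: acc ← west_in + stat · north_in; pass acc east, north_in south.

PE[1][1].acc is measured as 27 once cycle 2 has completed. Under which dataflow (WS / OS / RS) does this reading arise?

dataflow = OS

WS (2×2 grid), PE[1][1]:
  step 0 · PE1,1: acc=0; fwd→0 fwd↓0
  step 1 · PE1,1: acc=0; fwd→0 fwd↓0
  step 2 · PE1,1: acc=29; fwd→5 fwd↓29
OS (3×2 grid), PE[1][1]:
  step 0 · PE1,1: acc=0; fwd→0 fwd↓0
  step 1 · PE1,1: acc=0; fwd→0 fwd↓0
  step 2 · PE1,1: acc=27; fwd→9 fwd↓3
RS (3×2 grid), PE[1][1]:
  step 0 · PE1,1: acc=0; fwd→0 fwd↓0
  step 1 · PE1,1: acc=0; fwd→0 fwd↓0
  step 2 · PE1,1: acc=62; fwd→62 fwd↓4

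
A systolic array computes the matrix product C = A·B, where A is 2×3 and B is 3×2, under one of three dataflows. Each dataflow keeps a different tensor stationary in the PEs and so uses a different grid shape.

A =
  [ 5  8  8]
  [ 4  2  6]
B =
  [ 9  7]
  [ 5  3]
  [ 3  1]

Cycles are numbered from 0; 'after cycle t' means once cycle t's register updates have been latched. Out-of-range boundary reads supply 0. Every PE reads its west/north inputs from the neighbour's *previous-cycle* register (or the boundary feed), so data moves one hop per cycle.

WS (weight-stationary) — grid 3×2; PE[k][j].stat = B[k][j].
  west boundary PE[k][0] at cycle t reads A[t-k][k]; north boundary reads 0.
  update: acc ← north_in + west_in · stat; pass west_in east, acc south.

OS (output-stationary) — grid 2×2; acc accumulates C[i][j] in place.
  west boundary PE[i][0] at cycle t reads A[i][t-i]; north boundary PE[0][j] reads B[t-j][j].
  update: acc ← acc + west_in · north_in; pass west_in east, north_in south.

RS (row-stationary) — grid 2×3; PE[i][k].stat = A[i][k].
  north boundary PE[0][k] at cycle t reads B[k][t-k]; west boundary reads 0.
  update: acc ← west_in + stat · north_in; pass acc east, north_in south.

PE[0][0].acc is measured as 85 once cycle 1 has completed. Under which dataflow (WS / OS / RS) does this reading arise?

dataflow = OS

Under WS (3×2), PE[0][0]:
  cycle 0: PE[0][0] → acc 45, east 5, south 45
  cycle 1: PE[0][0] → acc 36, east 4, south 36
Under OS (2×2), PE[0][0]:
  cycle 0: PE[0][0] → acc 45, east 5, south 9
  cycle 1: PE[0][0] → acc 85, east 8, south 5
Under RS (2×3), PE[0][0]:
  cycle 0: PE[0][0] → acc 45, east 45, south 9
  cycle 1: PE[0][0] → acc 35, east 35, south 7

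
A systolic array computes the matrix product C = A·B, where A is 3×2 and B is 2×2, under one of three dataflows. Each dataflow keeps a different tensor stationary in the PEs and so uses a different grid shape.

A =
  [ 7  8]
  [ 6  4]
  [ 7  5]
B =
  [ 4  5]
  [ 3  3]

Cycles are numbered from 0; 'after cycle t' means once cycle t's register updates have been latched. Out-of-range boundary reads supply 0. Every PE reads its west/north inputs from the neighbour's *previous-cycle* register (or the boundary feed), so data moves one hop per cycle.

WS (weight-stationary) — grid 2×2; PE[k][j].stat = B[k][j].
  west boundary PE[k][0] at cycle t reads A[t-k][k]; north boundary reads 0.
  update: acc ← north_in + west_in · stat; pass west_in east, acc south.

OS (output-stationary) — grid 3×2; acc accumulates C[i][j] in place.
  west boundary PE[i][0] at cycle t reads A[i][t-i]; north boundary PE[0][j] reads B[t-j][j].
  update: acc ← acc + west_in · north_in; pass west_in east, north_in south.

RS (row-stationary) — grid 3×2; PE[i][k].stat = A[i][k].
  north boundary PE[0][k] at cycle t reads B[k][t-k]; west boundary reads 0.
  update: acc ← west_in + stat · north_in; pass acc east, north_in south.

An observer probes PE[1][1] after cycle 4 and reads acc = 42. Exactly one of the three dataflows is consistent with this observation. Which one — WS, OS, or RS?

WS (2×2 grid), PE[1][1]:
  t=0 PE[1][1]: acc=0 h=0 v=0
  t=1 PE[1][1]: acc=0 h=0 v=0
  t=2 PE[1][1]: acc=59 h=8 v=59
  t=3 PE[1][1]: acc=42 h=4 v=42
  t=4 PE[1][1]: acc=50 h=5 v=50
OS (3×2 grid), PE[1][1]:
  t=0 PE[1][1]: acc=0 h=0 v=0
  t=1 PE[1][1]: acc=0 h=0 v=0
  t=2 PE[1][1]: acc=30 h=6 v=5
  t=3 PE[1][1]: acc=42 h=4 v=3
  t=4 PE[1][1]: acc=42 h=0 v=0
RS (3×2 grid), PE[1][1]:
  t=0 PE[1][1]: acc=0 h=0 v=0
  t=1 PE[1][1]: acc=0 h=0 v=0
  t=2 PE[1][1]: acc=36 h=36 v=3
  t=3 PE[1][1]: acc=42 h=42 v=3
  t=4 PE[1][1]: acc=0 h=0 v=0

dataflow = OS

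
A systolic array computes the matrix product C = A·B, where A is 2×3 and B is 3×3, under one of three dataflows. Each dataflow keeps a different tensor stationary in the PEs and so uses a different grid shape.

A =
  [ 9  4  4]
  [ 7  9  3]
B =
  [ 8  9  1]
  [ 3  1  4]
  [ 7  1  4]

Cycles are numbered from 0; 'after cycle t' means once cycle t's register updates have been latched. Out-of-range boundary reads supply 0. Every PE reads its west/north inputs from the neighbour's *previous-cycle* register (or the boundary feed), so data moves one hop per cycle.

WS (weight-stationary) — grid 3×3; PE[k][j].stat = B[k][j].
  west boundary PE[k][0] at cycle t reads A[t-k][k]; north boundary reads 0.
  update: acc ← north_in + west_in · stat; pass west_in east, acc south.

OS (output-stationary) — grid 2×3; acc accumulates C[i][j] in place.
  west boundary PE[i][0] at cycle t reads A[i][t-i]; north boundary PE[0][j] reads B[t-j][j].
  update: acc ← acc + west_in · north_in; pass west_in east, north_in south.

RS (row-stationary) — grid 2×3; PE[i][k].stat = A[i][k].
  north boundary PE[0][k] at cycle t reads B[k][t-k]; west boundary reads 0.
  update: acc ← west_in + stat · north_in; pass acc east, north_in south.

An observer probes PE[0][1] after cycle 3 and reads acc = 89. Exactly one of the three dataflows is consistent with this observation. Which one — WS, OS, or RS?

dataflow = OS

— WS: 3×3; PE[0][1] trace:
  [0] (0,1) acc=0 (h:0 v:0)
  [1] (0,1) acc=81 (h:9 v:81)
  [2] (0,1) acc=63 (h:7 v:63)
  [3] (0,1) acc=0 (h:0 v:0)
— OS: 2×3; PE[0][1] trace:
  [0] (0,1) acc=0 (h:0 v:0)
  [1] (0,1) acc=81 (h:9 v:9)
  [2] (0,1) acc=85 (h:4 v:1)
  [3] (0,1) acc=89 (h:4 v:1)
— RS: 2×3; PE[0][1] trace:
  [0] (0,1) acc=0 (h:0 v:0)
  [1] (0,1) acc=84 (h:84 v:3)
  [2] (0,1) acc=85 (h:85 v:1)
  [3] (0,1) acc=25 (h:25 v:4)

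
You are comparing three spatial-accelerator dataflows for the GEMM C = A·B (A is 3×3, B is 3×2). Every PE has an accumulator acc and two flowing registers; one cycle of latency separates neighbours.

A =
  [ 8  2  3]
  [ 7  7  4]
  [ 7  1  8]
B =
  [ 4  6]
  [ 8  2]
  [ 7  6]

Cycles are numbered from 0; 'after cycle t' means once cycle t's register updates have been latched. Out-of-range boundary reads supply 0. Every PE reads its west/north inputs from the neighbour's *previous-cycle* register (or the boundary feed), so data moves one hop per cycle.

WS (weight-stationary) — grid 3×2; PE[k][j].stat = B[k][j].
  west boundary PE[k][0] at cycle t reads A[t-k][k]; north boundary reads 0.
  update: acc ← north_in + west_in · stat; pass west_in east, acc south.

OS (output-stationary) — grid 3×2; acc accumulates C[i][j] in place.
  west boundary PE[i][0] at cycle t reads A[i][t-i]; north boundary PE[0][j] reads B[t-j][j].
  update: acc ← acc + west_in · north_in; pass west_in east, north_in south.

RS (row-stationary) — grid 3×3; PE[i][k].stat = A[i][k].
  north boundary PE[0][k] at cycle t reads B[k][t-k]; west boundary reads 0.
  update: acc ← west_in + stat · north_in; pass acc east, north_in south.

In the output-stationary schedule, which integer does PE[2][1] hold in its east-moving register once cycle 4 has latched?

register = 1

OS on a 3×2 grid — tracing PE[2][1] and its feeders:
  @0  [1,1]  acc 0  |  →0  ↓0
  @0  [2,0]  acc 0  |  →0  ↓0
  @0  [2,1]  acc 0  |  →0  ↓0
  @1  [1,1]  acc 0  |  →0  ↓0
  @1  [2,0]  acc 0  |  →0  ↓0
  @1  [2,1]  acc 0  |  →0  ↓0
  @2  [1,1]  acc 42  |  →7  ↓6
  @2  [2,0]  acc 28  |  →7  ↓4
  @2  [2,1]  acc 0  |  →0  ↓0
  @3  [1,1]  acc 56  |  →7  ↓2
  @3  [2,0]  acc 36  |  →1  ↓8
  @3  [2,1]  acc 42  |  →7  ↓6
  @4  [1,1]  acc 80  |  →4  ↓6
  @4  [2,0]  acc 92  |  →8  ↓7
  @4  [2,1]  acc 44  |  →1  ↓2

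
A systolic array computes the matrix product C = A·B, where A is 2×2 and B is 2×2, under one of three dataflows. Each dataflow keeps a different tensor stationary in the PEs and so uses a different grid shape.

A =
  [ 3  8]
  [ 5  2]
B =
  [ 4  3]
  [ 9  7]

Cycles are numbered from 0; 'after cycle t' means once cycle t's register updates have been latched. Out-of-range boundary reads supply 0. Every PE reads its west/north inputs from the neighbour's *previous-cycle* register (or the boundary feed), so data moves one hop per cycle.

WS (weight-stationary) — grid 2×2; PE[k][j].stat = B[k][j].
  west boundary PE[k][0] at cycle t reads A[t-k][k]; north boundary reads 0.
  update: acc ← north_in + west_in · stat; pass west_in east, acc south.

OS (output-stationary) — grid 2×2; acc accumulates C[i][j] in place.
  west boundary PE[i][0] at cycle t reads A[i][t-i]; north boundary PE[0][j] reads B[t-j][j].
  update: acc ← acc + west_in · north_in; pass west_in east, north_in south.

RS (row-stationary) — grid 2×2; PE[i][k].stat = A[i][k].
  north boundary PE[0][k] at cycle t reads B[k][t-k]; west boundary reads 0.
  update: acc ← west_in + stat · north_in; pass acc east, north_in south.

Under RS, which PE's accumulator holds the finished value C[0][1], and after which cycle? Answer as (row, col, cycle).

(row, col, cycle) = (0, 1, 2)

RS — PE[0][1] is where C[0][1] collects:
  after 0 — PE[0][1] acc=0, pass-E 0, pass-S 0
  after 1 — PE[0][1] acc=84, pass-E 84, pass-S 9
  after 2 — PE[0][1] acc=65, pass-E 65, pass-S 7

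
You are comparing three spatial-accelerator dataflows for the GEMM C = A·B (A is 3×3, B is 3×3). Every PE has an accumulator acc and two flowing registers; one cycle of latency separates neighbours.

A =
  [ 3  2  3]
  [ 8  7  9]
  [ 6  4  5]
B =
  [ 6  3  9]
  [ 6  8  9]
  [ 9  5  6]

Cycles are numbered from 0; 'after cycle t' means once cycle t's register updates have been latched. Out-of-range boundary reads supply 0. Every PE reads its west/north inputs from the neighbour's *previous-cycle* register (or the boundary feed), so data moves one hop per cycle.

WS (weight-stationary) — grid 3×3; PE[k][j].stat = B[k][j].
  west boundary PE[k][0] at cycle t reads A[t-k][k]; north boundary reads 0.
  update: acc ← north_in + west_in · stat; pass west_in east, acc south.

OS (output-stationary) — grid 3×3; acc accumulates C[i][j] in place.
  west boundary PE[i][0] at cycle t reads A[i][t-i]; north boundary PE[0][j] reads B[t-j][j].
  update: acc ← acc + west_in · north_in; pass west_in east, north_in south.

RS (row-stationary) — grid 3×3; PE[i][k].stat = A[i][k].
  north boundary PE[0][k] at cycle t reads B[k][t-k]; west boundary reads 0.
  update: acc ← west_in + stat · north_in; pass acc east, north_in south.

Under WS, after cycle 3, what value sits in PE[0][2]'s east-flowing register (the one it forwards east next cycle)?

register = 8

WS 3×3: PE[0][2] cycle-by-cycle (with neighbour feeds):
  c0 r0c1: 0 / 0 / 0
  c0 r0c2: 0 / 0 / 0
  c1 r0c1: 9 / 3 / 9
  c1 r0c2: 0 / 0 / 0
  c2 r0c1: 24 / 8 / 24
  c2 r0c2: 27 / 3 / 27
  c3 r0c1: 18 / 6 / 18
  c3 r0c2: 72 / 8 / 72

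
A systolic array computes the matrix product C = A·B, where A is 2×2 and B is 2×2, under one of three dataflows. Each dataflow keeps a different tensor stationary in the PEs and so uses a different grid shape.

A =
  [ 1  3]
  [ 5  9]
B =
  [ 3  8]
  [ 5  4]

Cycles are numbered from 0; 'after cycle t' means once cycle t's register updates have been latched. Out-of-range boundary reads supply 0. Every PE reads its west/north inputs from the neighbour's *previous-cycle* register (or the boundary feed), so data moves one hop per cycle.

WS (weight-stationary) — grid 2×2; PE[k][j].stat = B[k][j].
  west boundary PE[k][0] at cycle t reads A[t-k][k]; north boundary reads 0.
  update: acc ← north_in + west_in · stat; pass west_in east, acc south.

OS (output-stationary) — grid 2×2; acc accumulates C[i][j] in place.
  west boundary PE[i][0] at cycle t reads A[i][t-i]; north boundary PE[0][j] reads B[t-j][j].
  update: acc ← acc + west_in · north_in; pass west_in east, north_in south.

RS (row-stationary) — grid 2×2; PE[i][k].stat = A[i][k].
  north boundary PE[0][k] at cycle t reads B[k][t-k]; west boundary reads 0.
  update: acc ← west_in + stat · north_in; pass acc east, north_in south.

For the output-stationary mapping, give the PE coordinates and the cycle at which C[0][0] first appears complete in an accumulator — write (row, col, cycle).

(row, col, cycle) = (0, 0, 1)

OS — PE[0][0] is where C[0][0] collects:
  step 0 · PE0,0: acc=3; fwd→1 fwd↓3
  step 1 · PE0,0: acc=18; fwd→3 fwd↓5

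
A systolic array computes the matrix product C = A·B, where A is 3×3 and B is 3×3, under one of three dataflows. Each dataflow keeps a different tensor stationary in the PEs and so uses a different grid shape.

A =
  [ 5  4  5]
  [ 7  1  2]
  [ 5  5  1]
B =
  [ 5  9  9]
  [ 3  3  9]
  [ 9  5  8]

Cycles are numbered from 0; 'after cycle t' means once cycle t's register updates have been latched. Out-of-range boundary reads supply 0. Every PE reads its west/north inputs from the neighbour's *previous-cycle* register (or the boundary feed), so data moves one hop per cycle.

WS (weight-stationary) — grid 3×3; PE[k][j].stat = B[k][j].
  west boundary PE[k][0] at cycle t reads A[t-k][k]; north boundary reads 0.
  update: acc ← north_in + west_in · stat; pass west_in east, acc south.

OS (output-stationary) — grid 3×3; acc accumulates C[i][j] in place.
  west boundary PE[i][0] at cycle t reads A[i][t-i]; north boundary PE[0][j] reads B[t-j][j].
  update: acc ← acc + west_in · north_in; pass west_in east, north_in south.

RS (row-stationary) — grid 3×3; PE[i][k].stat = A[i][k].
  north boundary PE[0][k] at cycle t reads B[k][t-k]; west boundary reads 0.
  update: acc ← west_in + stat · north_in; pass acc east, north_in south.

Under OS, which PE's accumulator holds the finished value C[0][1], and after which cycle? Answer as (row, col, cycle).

OS — PE[0][1] is where C[0][1] collects:
  0: (0,1).acc=0  regs=<0,0>
  1: (0,1).acc=45  regs=<5,9>
  2: (0,1).acc=57  regs=<4,3>
  3: (0,1).acc=82  regs=<5,5>

(row, col, cycle) = (0, 1, 3)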